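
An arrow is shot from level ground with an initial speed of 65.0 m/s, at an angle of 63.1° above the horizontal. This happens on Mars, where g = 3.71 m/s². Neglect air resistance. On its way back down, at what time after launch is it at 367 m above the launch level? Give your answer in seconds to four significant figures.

vₓ = 65.00 cos 63.1° = 29.41 m/s; v_y0 = 65.00 sin 63.1° = 57.97 m/s.
Set y = v_y0 t − ½ g t² = 367: 1.855 t² − 57.97 t + 367 = 0.
t = [57.97 ± √(57.97² − 2·3.71·367)] / 3.71 = (57.97 ± 25.24) / 3.71, so t = 8.821 s or t = 22.43 s.
The descending-branch root is 22.43 s.

22.43 s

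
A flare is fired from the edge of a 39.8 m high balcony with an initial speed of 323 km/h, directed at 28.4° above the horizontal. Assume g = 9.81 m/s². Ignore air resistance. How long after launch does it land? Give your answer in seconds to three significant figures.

Convert: 323 km/h = 323/3.6 = 89.72 m/s.
Horizontal component vₓ = 89.72 cos 28.4° = 78.92 m/s; vertical v_y0 = 89.72 sin 28.4° = 42.67 m/s.
With up positive and y = 0 at the ground: y(t) = 39.8 + (42.67) t − 4.905 t². Setting y = 0 and taking the positive root: t = [42.67 + √(42.67² + 2·9.81·39.8)] / 9.81 = (42.67 + 51.01) / 9.81 = 9.550 s.

9.55 s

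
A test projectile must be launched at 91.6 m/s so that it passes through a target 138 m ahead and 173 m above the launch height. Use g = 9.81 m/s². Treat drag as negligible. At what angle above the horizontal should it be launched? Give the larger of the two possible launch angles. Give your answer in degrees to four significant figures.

Trajectory: y = x tanθ − g x² (1 + tan²θ)/(2v₀²). With x = 138, y = 173, v₀ = 91.6, g = 9.81:
11.13 tan²θ − 138 tanθ + (184.1) = 0.
tanθ = [138 ± √(138² − 4 × 11.13 × (184.1))] / (2 × 11.13) = (138 ± 104.1) / 22.27, giving tanθ = 1.521 or 10.87.
θ = 56.67° or 84.75°; the larger is 84.75°.

84.75°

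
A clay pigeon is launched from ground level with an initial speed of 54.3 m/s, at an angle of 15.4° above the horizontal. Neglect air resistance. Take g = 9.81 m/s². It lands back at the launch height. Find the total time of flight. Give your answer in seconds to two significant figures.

2.9 s

Resolve: vₓ = 54.30 cos 15.4° = 52.35 m/s and v_y0 = 54.30 sin 15.4° = 14.42 m/s.
It returns to y = 0 when t = 2 v_y0 / g = 2(14.42)/9.81 = 2.940 s.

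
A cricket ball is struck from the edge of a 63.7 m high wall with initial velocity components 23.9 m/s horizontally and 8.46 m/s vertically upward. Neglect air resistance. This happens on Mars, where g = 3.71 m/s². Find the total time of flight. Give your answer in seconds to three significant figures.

8.57 s

With up positive and y = 0 at the ground: y(t) = 63.7 + (8.460) t − 1.855 t². Setting y = 0 and taking the positive root: t = [8.460 + √(8.460² + 2·3.71·63.7)] / 3.71 = (8.460 + 23.33) / 3.71 = 8.568 s.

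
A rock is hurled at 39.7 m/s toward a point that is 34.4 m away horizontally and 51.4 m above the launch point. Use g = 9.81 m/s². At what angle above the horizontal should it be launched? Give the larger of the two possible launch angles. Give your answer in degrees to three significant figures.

82.2°

Trajectory: y = x tanθ − g x² (1 + tan²θ)/(2v₀²). With x = 34.4, y = 51.4, v₀ = 39.7, g = 9.81:
3.683 tan²θ − 34.4 tanθ + (55.08) = 0.
tanθ = [34.4 ± √(34.4² − 4 × 3.683 × (55.08))] / (2 × 3.683) = (34.4 ± 19.29) / 7.366, giving tanθ = 2.052 or 7.289.
θ = 64.02° or 82.19°; the larger is 82.19°.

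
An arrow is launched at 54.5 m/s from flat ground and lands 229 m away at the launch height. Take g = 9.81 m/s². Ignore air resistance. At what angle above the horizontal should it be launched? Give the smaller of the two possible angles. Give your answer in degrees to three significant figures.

R = v₀² sin 2θ / g gives sin 2θ = gR/v₀² = 9.81·229/54.5² = 0.7563.
2θ = 49.14° or 180° − 49.14° = 130.9°, so θ = 24.57° or 65.43°.
The smaller angle is 24.57°.

24.6°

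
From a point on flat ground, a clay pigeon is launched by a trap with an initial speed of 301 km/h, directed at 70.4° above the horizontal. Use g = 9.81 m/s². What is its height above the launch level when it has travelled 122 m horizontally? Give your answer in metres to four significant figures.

249.8 m

Convert: 301 km/h = 301/3.6 = 83.61 m/s.
Components: vₓ = 83.61 cos 70.4° = 28.05 m/s, v_y0 = 83.61 sin 70.4° = 78.77 m/s.
At x = 122 m, t = x/vₓ = 122/28.05 = 4.350 s.
Height: y = v_y0 t − ½ g t² = 78.77 × 4.350 − 4.905 × 4.350² = 342.6 − 92.80 = 249.8 m.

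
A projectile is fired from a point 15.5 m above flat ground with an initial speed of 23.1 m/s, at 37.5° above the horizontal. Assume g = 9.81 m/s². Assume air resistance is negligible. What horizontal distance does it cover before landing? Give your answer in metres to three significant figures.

Components: vₓ = 23.10 cos 37.5° = 18.33 m/s, v_y0 = 23.10 sin 37.5° = 14.06 m/s.
The projectile lands when y = 15.5 + (14.06) t − ½·9.81·t² = 0. Positive root: t = (14.06 + √(14.06² + 2·9.81·15.5)) / 9.81 = (14.06 + 22.40) / 9.81 = 3.717 s.
Horizontal distance: R = vₓ t = 18.33 × 3.717 = 68.12 m.

68.1 m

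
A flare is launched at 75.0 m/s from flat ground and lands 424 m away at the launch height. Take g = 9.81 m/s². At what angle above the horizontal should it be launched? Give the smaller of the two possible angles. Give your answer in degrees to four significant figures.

Level-ground range R = v₀² sin(2θ)/g ⇒ sin(2θ) = gR/v₀² = 9.81 × 424 / 75.0² = 0.7395.
2θ = 47.69° or 180° − 47.69° = 132.3°, so θ = 23.84° or 66.16°.
The smaller angle is 23.84°.

23.84°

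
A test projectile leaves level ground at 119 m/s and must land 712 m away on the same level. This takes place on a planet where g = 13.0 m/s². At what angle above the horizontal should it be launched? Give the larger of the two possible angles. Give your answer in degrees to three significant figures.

From R = (v₀²/g) sin 2θ: sin 2θ = 13.0 × 712 / 14161 = 0.6536.
2θ = 40.82° or 180° − 40.82° = 139.2°, so θ = 20.41° or 69.59°.
The larger angle is 69.59°.

69.6°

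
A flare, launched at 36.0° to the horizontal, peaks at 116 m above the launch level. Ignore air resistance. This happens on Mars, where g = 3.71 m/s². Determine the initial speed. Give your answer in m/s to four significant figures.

49.91 m/s

At the peak v_y = 0, so v_y0 = √(2gH) = √(2 × 3.71 × 116) = 29.34 m/s.
v_y0 = v₀ sin θ ⇒ v₀ = 29.34 / sin 36.0° = 49.91 m/s.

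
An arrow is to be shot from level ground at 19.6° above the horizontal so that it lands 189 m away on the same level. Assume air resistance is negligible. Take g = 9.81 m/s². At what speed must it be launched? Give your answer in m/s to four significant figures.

54.16 m/s

From R = (v₀² / g) sin 2θ: v₀ = √(gR / sin 2θ).
v₀ = √(9.81 × 189 / sin 39.20°) = √(1854 / 0.6320) = √2933.6 = 54.16 m/s.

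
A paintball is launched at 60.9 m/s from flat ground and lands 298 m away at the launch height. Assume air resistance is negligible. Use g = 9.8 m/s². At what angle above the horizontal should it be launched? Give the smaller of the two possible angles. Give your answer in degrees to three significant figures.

26.0°

R = v₀² sin 2θ / g gives sin 2θ = gR/v₀² = 9.80·298/60.9² = 0.7874.
2θ = 51.95° or 180° − 51.95° = 128.1°, so θ = 25.97° or 64.03°.
The smaller angle is 25.97°.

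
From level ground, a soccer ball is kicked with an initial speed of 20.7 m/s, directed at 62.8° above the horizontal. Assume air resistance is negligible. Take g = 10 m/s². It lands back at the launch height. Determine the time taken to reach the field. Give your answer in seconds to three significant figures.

3.68 s

Components: vₓ = 20.70 cos 62.8° = 9.462 m/s, v_y0 = 20.70 sin 62.8° = 18.41 m/s.
Time of flight on level ground: T = 2 v_y0 / g = 2 × 18.41 / 10.0 = 3.682 s.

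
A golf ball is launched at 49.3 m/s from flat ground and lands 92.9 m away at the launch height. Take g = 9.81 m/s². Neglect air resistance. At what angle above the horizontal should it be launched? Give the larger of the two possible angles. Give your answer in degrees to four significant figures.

78.99°

R = v₀² sin 2θ / g gives sin 2θ = gR/v₀² = 9.81·92.9/49.3² = 0.3750.
2θ = 22.02° or 180° − 22.02° = 158.0°, so θ = 11.01° or 78.99°.
The larger angle is 78.99°.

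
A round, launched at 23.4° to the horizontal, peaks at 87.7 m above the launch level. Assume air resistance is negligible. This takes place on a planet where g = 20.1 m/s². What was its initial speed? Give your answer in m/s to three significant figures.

At the peak v_y = 0, so v_y0 = √(2gH) = √(2 × 20.1 × 87.7) = 59.38 m/s.
v_y0 = v₀ sin θ ⇒ v₀ = 59.38 / sin 23.4° = 149.5 m/s.

150 m/s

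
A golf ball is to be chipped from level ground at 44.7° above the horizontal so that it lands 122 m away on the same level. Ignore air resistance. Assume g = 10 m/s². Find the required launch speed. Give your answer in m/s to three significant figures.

From R = (v₀² / g) sin 2θ: v₀ = √(gR / sin 2θ).
v₀ = √(10.0 × 122 / sin 89.40°) = √(1220 / 0.9999) = √1220.1 = 34.93 m/s.

34.9 m/s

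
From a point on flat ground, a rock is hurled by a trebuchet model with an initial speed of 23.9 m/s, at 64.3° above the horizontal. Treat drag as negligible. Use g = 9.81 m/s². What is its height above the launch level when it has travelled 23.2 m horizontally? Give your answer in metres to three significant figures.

Components: vₓ = 23.90 cos 64.3° = 10.36 m/s, v_y0 = 23.90 sin 64.3° = 21.54 m/s.
x = vₓ t ⇒ t = 23.2/10.36 = 2.238 s.
Height: y = v_y0 t − ½ g t² = 21.54 × 2.238 − 4.905 × 2.238² = 48.21 − 24.58 = 23.63 m.

23.6 m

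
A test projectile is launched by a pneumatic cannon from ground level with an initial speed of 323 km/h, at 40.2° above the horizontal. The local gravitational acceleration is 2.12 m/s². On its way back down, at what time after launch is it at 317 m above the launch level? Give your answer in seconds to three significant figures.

48.5 s

Convert: 323 km/h = 323/3.6 = 89.72 m/s.
Components: vₓ = 89.72 cos 40.2° = 68.53 m/s, v_y0 = 89.72 sin 40.2° = 57.91 m/s.
Set y = v_y0 t − ½ g t² = 317: 1.060 t² − 57.91 t + 317 = 0.
Quadratic formula: t = (57.91 ± √2009.7) / 2.12 = (57.91 ± 44.83) / 2.12 → t = 6.171 s or 48.46 s.
The descending-branch root is 48.46 s.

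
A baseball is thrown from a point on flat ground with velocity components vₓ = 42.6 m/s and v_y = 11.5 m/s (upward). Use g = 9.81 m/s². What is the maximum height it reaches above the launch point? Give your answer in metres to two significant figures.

6.7 m

Maximum height: H = v_y0² / (2g) = 11.50² / (2 × 9.81) = 6.741 m.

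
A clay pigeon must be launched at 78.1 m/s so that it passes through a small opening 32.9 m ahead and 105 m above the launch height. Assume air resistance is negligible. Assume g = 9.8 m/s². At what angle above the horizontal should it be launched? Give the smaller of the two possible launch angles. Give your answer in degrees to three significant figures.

74.3°

Trajectory: y = x tanθ − g x² (1 + tan²θ)/(2v₀²). With x = 32.9, y = 105, v₀ = 78.1, g = 9.80:
0.8695 tan²θ − 32.9 tanθ + (105.9) = 0.
tanθ = [32.9 ± √(32.9² − 4 × 0.8695 × (105.9))] / (2 × 0.8695) = (32.9 ± 26.72) / 1.739, giving tanθ = 3.551 or 34.29.
θ = 74.27° or 88.33°; the smaller is 74.27°.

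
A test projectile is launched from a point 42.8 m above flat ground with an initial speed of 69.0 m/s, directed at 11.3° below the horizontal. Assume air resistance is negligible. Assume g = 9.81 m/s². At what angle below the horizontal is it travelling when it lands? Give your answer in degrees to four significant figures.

Components: vₓ = 69.00 cos 11.3° = 67.66 m/s, v_y0 = −13.52 m/s (downward).
The projectile lands when y = 42.8 + (−13.52) t − ½·9.81·t² = 0. Positive root: t = (−13.52 + √(13.52² + 2·9.81·42.8)) / 9.81 = (−13.52 + 31.98) / 9.81 = 1.881 s.
At impact: v_y = v_y0 − g t = −31.98 m/s; vₓ = 67.66 m/s.
Angle below horizontal: arctan(|v_y|/vₓ) = arctan(31.98/67.66) = 25.30°.

25.30°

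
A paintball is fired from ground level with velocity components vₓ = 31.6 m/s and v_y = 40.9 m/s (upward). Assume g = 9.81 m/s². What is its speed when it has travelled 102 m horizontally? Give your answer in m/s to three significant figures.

At x = 102 m, t = x/vₓ = 102/31.60 = 3.228 s.
Vertical velocity there: v_y = v_y0 − g t = 40.90 − 9.81 × 3.228 = 9.235 m/s.
Speed: √(vₓ² + v_y²) = √(31.60² + 9.235²) = 32.92 m/s.

32.9 m/s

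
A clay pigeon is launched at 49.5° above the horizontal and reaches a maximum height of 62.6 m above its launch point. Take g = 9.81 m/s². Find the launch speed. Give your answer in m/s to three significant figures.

At the peak v_y = 0, so v_y0 = √(2gH) = √(2 × 9.81 × 62.6) = 35.05 m/s.
v_y0 = v₀ sin θ ⇒ v₀ = 35.05 / sin 49.5° = 46.09 m/s.

46.1 m/s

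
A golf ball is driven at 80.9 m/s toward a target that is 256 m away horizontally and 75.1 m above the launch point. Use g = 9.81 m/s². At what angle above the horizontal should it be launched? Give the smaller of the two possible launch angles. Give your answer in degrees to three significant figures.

Trajectory: y = x tanθ − g x² (1 + tan²θ)/(2v₀²). With x = 256, y = 75.1, v₀ = 80.9, g = 9.81:
49.12 tan²θ − 256 tanθ + (124.2) = 0.
tanθ = [256 ± √(256² − 4 × 49.12 × (124.2))] / (2 × 49.12) = (256 ± 202.8) / 98.23, giving tanθ = 0.5415 or 4.671.
θ = 28.43° or 77.92°; the smaller is 28.43°.

28.4°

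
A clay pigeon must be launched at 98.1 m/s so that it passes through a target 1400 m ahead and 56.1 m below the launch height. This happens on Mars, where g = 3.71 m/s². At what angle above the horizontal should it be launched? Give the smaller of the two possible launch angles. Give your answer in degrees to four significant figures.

13.83°

Trajectory: y = x tanθ − g x² (1 + tan²θ)/(2v₀²). With x = 1400, y = −56.1, v₀ = 98.1, g = 3.71:
377.8 tan²θ − 1400 tanθ + (321.7) = 0.
tanθ = [1400 ± √(1400² − 4 × 377.8 × (321.7))] / (2 × 377.8) = (1400 ± 1214) / 755.6, giving tanθ = 0.2461 or 3.460.
θ = 13.83° or 73.88°; the smaller is 13.83°.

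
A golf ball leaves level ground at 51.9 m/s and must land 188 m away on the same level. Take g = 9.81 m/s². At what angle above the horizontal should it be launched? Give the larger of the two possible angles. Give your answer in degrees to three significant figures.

From R = (v₀²/g) sin 2θ: sin 2θ = 9.81 × 188 / 2693.6 = 0.6847.
2θ = 43.21° or 180° − 43.21° = 136.8°, so θ = 21.61° or 68.39°.
The larger angle is 68.39°.

68.4°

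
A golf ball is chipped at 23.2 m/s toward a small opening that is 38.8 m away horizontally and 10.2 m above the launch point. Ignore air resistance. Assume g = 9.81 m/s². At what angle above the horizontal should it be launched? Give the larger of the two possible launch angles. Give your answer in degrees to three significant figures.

Trajectory: y = x tanθ − g x² (1 + tan²θ)/(2v₀²). With x = 38.8, y = 10.2, v₀ = 23.2, g = 9.81:
13.72 tan²θ − 38.8 tanθ + (23.92) = 0.
tanθ = [38.8 ± √(38.8² − 4 × 13.72 × (23.92))] / (2 × 13.72) = (38.8 ± 13.89) / 27.44, giving tanθ = 0.9080 or 1.920.
θ = 42.24° or 62.49°; the larger is 62.49°.

62.5°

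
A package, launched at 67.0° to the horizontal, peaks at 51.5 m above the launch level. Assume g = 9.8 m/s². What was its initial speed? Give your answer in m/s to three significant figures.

At the peak v_y = 0, so v_y0 = √(2gH) = √(2 × 9.80 × 51.5) = 31.77 m/s.
v_y0 = v₀ sin θ ⇒ v₀ = 31.77 / sin 67.0° = 34.51 m/s.

34.5 m/s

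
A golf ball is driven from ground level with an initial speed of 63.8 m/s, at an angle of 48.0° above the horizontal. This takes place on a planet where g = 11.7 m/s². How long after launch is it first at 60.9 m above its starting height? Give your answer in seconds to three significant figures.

Horizontal component vₓ = 63.80 cos 48.0° = 42.69 m/s; vertical v_y0 = 63.80 sin 48.0° = 47.41 m/s.
Require v_y0 t − ½ g t² = 60.9, i.e. 5.850 t² − 47.41 t + 60.9 = 0.
t = [47.41 ± √(47.41² − 2·11.7·60.9)] / 11.7 = (47.41 ± 28.69) / 11.7, so t = 1.601 s or t = 6.504 s.
The first (ascending) time is 1.601 s.

1.60 s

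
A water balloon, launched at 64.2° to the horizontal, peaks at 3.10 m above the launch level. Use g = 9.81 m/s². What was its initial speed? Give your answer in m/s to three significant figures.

8.66 m/s

At the peak v_y = 0, so v_y0 = √(2gH) = √(2 × 9.81 × 3.10) = 7.799 m/s.
v_y0 = v₀ sin θ ⇒ v₀ = 7.799 / sin 64.2° = 8.662 m/s.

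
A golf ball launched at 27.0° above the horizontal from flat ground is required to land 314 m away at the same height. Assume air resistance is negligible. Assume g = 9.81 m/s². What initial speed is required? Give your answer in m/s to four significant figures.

From R = (v₀² / g) sin 2θ: v₀ = √(gR / sin 2θ).
v₀ = √(9.81 × 314 / sin 54.00°) = √(3080 / 0.8090) = √3807.5 = 61.71 m/s.

61.71 m/s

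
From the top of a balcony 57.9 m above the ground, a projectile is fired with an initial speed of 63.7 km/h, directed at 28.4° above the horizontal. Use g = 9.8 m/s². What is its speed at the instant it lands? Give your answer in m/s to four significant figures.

Convert: 63.7 km/h = 63.7/3.6 = 17.69 m/s.
Components: vₓ = 17.69 cos 28.4° = 15.56 m/s, v_y0 = 17.69 sin 28.4° = 8.416 m/s.
The projectile lands when y = 57.9 + (8.416) t − ½·9.80·t² = 0. Positive root: t = (8.416 + √(8.416² + 2·9.80·57.9)) / 9.80 = (8.416 + 34.72) / 9.80 = 4.402 s.
Vertical velocity at impact: v_y = v_y0 − g t = 8.416 − 9.80 × 4.402 = −34.72 m/s.
Speed: |v| = √(vₓ² + v_y²) = √(15.56² + 34.72²) = 38.05 m/s.

38.05 m/s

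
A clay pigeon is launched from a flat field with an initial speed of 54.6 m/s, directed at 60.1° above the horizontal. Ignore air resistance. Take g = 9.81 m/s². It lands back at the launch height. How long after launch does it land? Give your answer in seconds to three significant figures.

9.65 s

Components: vₓ = 54.60 cos 60.1° = 27.22 m/s, v_y0 = 54.60 sin 60.1° = 47.33 m/s.
It returns to y = 0 when t = 2 v_y0 / g = 2(47.33)/9.81 = 9.650 s.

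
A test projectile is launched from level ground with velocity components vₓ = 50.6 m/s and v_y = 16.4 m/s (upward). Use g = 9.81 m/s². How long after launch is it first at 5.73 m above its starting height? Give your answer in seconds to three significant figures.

Set y = v_y0 t − ½ g t² = 5.73: 4.905 t² − 16.40 t + 5.73 = 0.
Quadratic formula: t = (16.40 ± √156.54) / 9.81 = (16.40 ± 12.51) / 9.81 → t = 0.3964 s or 2.947 s.
The first (ascending) time is 0.3964 s.

0.396 s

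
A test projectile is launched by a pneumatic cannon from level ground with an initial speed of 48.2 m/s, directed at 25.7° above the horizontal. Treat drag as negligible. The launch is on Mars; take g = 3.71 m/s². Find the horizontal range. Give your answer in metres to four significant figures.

489.4 m

Components: vₓ = 48.20 cos 25.7° = 43.43 m/s, v_y0 = 48.20 sin 25.7° = 20.90 m/s.
Time aloft: T = 2 v_y0 / g = 2 × 20.90 / 3.71 = 11.27 s.
Horizontal distance R = vₓ T = 43.43 × 11.27 = 489.4 m.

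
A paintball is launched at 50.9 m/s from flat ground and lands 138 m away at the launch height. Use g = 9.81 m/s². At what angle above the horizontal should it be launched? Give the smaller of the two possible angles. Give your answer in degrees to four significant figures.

R = v₀² sin 2θ / g gives sin 2θ = gR/v₀² = 9.81·138/50.9² = 0.5225.
2θ = 31.50° or 180° − 31.50° = 148.5°, so θ = 15.75° or 74.25°.
The smaller angle is 15.75°.

15.75°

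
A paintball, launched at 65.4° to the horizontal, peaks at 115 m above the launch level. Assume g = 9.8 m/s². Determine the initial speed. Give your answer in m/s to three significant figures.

At the peak v_y = 0, so v_y0 = √(2gH) = √(2 × 9.80 × 115) = 47.48 m/s.
v_y0 = v₀ sin θ ⇒ v₀ = 47.48 / sin 65.4° = 52.22 m/s.

52.2 m/s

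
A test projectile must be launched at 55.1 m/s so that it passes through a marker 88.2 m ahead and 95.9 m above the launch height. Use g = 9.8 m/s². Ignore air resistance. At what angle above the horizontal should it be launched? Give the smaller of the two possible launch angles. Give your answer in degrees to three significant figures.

Trajectory: y = x tanθ − g x² (1 + tan²θ)/(2v₀²). With x = 88.2, y = 95.9, v₀ = 55.1, g = 9.80:
12.56 tan²θ − 88.2 tanθ + (108.5) = 0.
tanθ = [88.2 ± √(88.2² − 4 × 12.56 × (108.5))] / (2 × 12.56) = (88.2 ± 48.30) / 25.11, giving tanθ = 1.589 or 5.436.
θ = 57.82° or 79.58°; the smaller is 57.82°.

57.8°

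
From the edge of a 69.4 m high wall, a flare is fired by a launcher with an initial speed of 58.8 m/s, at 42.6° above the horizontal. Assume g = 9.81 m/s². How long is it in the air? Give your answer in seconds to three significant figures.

Components: vₓ = 58.80 cos 42.6° = 43.28 m/s, v_y0 = 58.80 sin 42.6° = 39.80 m/s.
With up positive and y = 0 at the ground: y(t) = 69.4 + (39.80) t − 4.905 t². Setting y = 0 and taking the positive root: t = [39.80 + √(39.80² + 2·9.81·69.4)] / 9.81 = (39.80 + 54.27) / 9.81 = 9.590 s.

9.59 s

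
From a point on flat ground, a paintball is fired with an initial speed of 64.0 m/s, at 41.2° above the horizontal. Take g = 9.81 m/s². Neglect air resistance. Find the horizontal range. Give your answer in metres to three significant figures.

Horizontal component vₓ = 64.00 cos 41.2° = 48.15 m/s; vertical v_y0 = 64.00 sin 41.2° = 42.16 m/s.
Time aloft: T = 2 v_y0 / g = 2 × 42.16 / 9.81 = 8.595 s.
Range: R = vₓ T = 48.15 × 8.595 = 413.9 m.

414 m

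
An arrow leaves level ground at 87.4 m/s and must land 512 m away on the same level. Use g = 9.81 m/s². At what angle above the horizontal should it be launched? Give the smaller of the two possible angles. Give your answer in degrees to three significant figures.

20.6°

R = v₀² sin 2θ / g gives sin 2θ = gR/v₀² = 9.81·512/87.4² = 0.6575.
2θ = 41.11° or 180° − 41.11° = 138.9°, so θ = 20.56° or 69.44°.
The smaller angle is 20.56°.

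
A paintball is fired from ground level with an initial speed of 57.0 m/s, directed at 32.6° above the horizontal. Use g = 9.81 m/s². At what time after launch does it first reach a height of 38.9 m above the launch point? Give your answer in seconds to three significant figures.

1.76 s

Components: vₓ = 57.00 cos 32.6° = 48.02 m/s, v_y0 = 57.00 sin 32.6° = 30.71 m/s.
Set y = v_y0 t − ½ g t² = 38.9: 4.905 t² − 30.71 t + 38.9 = 0.
Quadratic formula: t = (30.71 ± √179.88) / 9.81 = (30.71 ± 13.41) / 9.81 → t = 1.763 s or 4.498 s.
The first (ascending) time is 1.763 s.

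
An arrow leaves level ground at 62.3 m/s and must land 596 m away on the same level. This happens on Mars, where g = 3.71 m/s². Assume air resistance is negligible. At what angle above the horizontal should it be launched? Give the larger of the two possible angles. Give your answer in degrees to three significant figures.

Level-ground range R = v₀² sin(2θ)/g ⇒ sin(2θ) = gR/v₀² = 3.71 × 596 / 62.3² = 0.5697.
2θ = 34.73° or 180° − 34.73° = 145.3°, so θ = 17.36° or 72.64°.
The larger angle is 72.64°.

72.6°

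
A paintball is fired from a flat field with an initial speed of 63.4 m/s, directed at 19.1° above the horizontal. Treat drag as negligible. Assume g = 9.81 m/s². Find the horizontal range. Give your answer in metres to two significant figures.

vₓ = 63.40 cos 19.1° = 59.91 m/s; v_y0 = 63.40 sin 19.1° = 20.75 m/s.
Time aloft: T = 2 v_y0 / g = 2 × 20.75 / 9.81 = 4.229 s.
Range: R = vₓ T = 59.91 × 4.229 = 253.4 m.

250 m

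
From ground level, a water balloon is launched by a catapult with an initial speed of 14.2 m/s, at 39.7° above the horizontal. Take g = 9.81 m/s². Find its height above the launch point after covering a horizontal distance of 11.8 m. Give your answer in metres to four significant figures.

4.075 m

Components: vₓ = 14.20 cos 39.7° = 10.93 m/s, v_y0 = 14.20 sin 39.7° = 9.071 m/s.
At x = 11.8 m, t = x/vₓ = 11.8/10.93 = 1.080 s.
Height: y = v_y0 t − ½ g t² = 9.071 × 1.080 − 4.905 × 1.080² = 9.797 − 5.722 = 4.075 m.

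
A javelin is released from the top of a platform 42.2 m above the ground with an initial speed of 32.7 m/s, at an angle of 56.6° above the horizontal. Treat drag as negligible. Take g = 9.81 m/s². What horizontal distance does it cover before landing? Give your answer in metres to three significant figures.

123 m

Resolve: vₓ = 32.70 cos 56.6° = 18.00 m/s and v_y0 = 32.70 sin 56.6° = 27.30 m/s.
With up positive and y = 0 at the ground: y(t) = 42.2 + (27.30) t − 4.905 t². Setting y = 0 and taking the positive root: t = [27.30 + √(27.30² + 2·9.81·42.2)] / 9.81 = (27.30 + 39.66) / 9.81 = 6.826 s.
Horizontal distance: R = vₓ t = 18.00 × 6.826 = 122.9 m.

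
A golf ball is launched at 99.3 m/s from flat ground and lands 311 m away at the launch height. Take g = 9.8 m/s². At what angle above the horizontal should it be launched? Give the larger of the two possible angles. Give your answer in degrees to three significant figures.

81.0°

Level-ground range R = v₀² sin(2θ)/g ⇒ sin(2θ) = gR/v₀² = 9.80 × 311 / 99.3² = 0.3091.
2θ = 18.00° or 180° − 18.00° = 162.0°, so θ = 9.002° or 81.00°.
The larger angle is 81.00°.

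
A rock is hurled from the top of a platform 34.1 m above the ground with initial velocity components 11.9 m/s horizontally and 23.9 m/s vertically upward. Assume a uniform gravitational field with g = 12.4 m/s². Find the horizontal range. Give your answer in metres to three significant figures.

Vertical motion (up positive, ground at y = 0): 6.200 t² − (23.90) t − 34.1 = 0, so t = (23.90 + √(23.90² + 2·12.4·34.1)) / 12.4 = (23.90 + 37.64) / 12.4 = 4.963 s.
Horizontal distance: R = vₓ t = 11.90 × 4.963 = 59.06 m.

59.1 m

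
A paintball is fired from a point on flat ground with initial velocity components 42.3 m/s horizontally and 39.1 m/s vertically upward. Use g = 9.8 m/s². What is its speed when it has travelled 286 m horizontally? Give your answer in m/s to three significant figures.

Time to reach x = 286 m: t = x/vₓ = 286/42.30 = 6.761 s.
Vertical velocity there: v_y = v_y0 − g t = 39.10 − 9.80 × 6.761 = −27.16 m/s.
Speed: √(vₓ² + v_y²) = √(42.30² + 27.16²) = 50.27 m/s.

50.3 m/s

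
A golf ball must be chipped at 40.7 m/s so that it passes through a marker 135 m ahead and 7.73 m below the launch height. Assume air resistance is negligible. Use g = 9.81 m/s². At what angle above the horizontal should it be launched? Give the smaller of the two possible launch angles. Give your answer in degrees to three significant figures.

22.3°

Trajectory: y = x tanθ − g x² (1 + tan²θ)/(2v₀²). With x = 135, y = −7.73, v₀ = 40.7, g = 9.81:
53.97 tan²θ − 135 tanθ + (46.24) = 0.
tanθ = [135 ± √(135² − 4 × 53.97 × (46.24))] / (2 × 53.97) = (135 ± 90.80) / 107.9, giving tanθ = 0.4095 or 2.092.
θ = 22.27° or 64.45°; the smaller is 22.27°.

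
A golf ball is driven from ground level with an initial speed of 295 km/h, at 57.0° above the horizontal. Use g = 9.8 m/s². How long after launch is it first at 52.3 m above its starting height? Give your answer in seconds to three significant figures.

Convert: 295 km/h = 295/3.6 = 81.94 m/s.
Horizontal component vₓ = 81.94 cos 57.0° = 44.63 m/s; vertical v_y0 = 81.94 sin 57.0° = 68.72 m/s.
Height y(t) = 68.72 t − 4.900 t² = 52.3 gives 4.900 t² − 68.72 t + 52.3 = 0.
t = [68.72 ± √(68.72² − 2·9.80·52.3)] / 9.80 = (68.72 ± 60.81) / 9.80, so t = 0.8075 s or t = 13.22 s.
The first (ascending) time is 0.8075 s.

0.808 s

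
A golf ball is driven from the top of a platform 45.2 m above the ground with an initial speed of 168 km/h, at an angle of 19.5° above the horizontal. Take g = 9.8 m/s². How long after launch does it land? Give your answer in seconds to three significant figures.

5.02 s

Convert: 168 km/h = 168/3.6 = 46.67 m/s.
Horizontal component vₓ = 46.67 cos 19.5° = 43.99 m/s; vertical v_y0 = 46.67 sin 19.5° = 15.58 m/s.
Vertical motion (up positive, ground at y = 0): 4.900 t² − (15.58) t − 45.2 = 0, so t = (15.58 + √(15.58² + 2·9.80·45.2)) / 9.80 = (15.58 + 33.59) / 9.80 = 5.018 s.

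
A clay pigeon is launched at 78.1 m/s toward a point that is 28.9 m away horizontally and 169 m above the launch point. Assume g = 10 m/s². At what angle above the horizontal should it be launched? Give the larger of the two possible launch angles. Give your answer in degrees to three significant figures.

88.4°

Trajectory: y = x tanθ − g x² (1 + tan²θ)/(2v₀²). With x = 28.9, y = 169, v₀ = 78.1, g = 10.0:
0.6846 tan²θ − 28.9 tanθ + (169.7) = 0.
tanθ = [28.9 ± √(28.9² − 4 × 0.6846 × (169.7))] / (2 × 0.6846) = (28.9 ± 19.25) / 1.369, giving tanθ = 7.048 or 35.16.
θ = 81.92° or 88.37°; the larger is 88.37°.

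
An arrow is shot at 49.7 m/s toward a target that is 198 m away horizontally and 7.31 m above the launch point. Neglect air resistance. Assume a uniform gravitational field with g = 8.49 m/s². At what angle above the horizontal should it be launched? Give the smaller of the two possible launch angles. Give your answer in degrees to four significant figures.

23.96°

Trajectory: y = x tanθ − g x² (1 + tan²θ)/(2v₀²). With x = 198, y = 7.31, v₀ = 49.7, g = 8.49:
67.37 tan²θ − 198 tanθ + (74.68) = 0.
tanθ = [198 ± √(198² − 4 × 67.37 × (74.68))] / (2 × 67.37) = (198 ± 138.1) / 134.7, giving tanθ = 0.4444 or 2.494.
θ = 23.96° or 68.15°; the smaller is 23.96°.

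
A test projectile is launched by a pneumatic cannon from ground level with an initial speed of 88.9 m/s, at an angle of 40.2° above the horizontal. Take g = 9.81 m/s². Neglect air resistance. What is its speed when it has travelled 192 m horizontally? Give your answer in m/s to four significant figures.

vₓ = 88.90 cos 40.2° = 67.90 m/s; v_y0 = 88.90 sin 40.2° = 57.38 m/s.
x = vₓ t ⇒ t = 192/67.90 = 2.828 s.
Vertical velocity there: v_y = v_y0 − g t = 57.38 − 9.81 × 2.828 = 29.64 m/s.
Speed: √(vₓ² + v_y²) = √(67.90² + 29.64²) = 74.09 m/s.

74.09 m/s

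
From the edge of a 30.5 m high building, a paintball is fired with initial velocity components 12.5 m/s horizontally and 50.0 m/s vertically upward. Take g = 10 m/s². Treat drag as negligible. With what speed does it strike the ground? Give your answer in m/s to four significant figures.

57.15 m/s

With up positive and y = 0 at the ground: y(t) = 30.5 + (50.00) t − 5.000 t². Setting y = 0 and taking the positive root: t = [50.00 + √(50.00² + 2·10.0·30.5)] / 10.0 = (50.00 + 55.77) / 10.0 = 10.58 s.
Vertical velocity at impact: v_y = v_y0 − g t = 50.00 − 10.0 × 10.58 = −55.77 m/s.
Speed: |v| = √(vₓ² + v_y²) = √(12.50² + 55.77²) = 57.15 m/s.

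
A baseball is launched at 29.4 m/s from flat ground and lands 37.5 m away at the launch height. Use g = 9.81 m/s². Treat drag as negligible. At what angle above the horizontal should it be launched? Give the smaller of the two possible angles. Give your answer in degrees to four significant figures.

R = v₀² sin 2θ / g gives sin 2θ = gR/v₀² = 9.81·37.5/29.4² = 0.4256.
2θ = 25.19° or 180° − 25.19° = 154.8°, so θ = 12.59° or 77.41°.
The smaller angle is 12.59°.

12.59°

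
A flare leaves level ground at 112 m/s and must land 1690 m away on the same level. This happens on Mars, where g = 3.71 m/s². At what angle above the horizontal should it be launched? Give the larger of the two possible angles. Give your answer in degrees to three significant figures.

75.0°

R = v₀² sin 2θ / g gives sin 2θ = gR/v₀² = 3.71·1690/112² = 0.4998.
2θ = 29.99° or 180° − 29.99° = 150.0°, so θ = 14.99° or 75.01°.
The larger angle is 75.01°.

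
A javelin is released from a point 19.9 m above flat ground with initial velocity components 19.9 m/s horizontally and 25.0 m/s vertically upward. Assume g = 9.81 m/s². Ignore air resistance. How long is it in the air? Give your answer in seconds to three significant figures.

5.80 s

The projectile lands when y = 19.9 + (25.00) t − ½·9.81·t² = 0. Positive root: t = (25.00 + √(25.00² + 2·9.81·19.9)) / 9.81 = (25.00 + 31.87) / 9.81 = 5.797 s.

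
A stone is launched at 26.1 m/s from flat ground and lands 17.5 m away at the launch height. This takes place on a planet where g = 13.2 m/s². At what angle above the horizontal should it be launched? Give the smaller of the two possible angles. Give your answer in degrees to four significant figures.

Level-ground range R = v₀² sin(2θ)/g ⇒ sin(2θ) = gR/v₀² = 13.2 × 17.5 / 26.1² = 0.3391.
2θ = 19.82° or 180° − 19.82° = 160.2°, so θ = 9.911° or 80.09°.
The smaller angle is 9.911°.

9.911°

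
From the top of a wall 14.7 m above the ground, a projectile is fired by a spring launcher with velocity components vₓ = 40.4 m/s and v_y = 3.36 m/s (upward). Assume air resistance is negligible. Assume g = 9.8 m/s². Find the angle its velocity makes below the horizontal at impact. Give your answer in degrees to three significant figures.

23.2°

Vertical motion (up positive, ground at y = 0): 4.900 t² − (3.360) t − 14.7 = 0, so t = (3.360 + √(3.360² + 2·9.80·14.7)) / 9.80 = (3.360 + 17.30) / 9.80 = 2.109 s.
At impact: v_y = v_y0 − g t = −17.30 m/s; vₓ = 40.40 m/s.
Angle below horizontal: arctan(|v_y|/vₓ) = arctan(17.30/40.40) = 23.19°.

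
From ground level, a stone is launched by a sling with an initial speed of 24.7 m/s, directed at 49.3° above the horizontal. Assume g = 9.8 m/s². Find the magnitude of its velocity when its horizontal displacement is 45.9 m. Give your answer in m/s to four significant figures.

vₓ = 24.70 cos 49.3° = 16.11 m/s; v_y0 = 24.70 sin 49.3° = 18.73 m/s.
At x = 45.9 m, t = x/vₓ = 45.9/16.11 = 2.850 s.
Vertical velocity there: v_y = v_y0 − g t = 18.73 − 9.80 × 2.850 = −9.201 m/s.
Speed: √(vₓ² + v_y²) = √(16.11² + 9.201²) = 18.55 m/s.

18.55 m/s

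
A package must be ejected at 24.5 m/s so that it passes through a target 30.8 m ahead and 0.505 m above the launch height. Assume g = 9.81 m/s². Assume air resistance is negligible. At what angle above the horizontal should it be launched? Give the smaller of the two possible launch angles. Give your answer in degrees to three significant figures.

Trajectory: y = x tanθ − g x² (1 + tan²θ)/(2v₀²). With x = 30.8, y = 0.505, v₀ = 24.5, g = 9.81:
7.752 tan²θ − 30.8 tanθ + (8.257) = 0.
tanθ = [30.8 ± √(30.8² − 4 × 7.752 × (8.257))] / (2 × 7.752) = (30.8 ± 26.32) / 15.50, giving tanθ = 0.2891 or 3.684.
θ = 16.13° or 74.81°; the smaller is 16.13°.

16.1°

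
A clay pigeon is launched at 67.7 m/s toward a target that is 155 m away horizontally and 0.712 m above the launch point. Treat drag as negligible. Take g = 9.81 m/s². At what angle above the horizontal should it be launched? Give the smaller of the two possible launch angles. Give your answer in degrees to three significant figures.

Trajectory: y = x tanθ − g x² (1 + tan²θ)/(2v₀²). With x = 155, y = 0.712, v₀ = 67.7, g = 9.81:
25.71 tan²θ − 155 tanθ + (26.42) = 0.
tanθ = [155 ± √(155² − 4 × 25.71 × (26.42))] / (2 × 25.71) = (155 ± 146.0) / 51.42, giving tanθ = 0.1756 or 5.853.
θ = 9.959° or 80.30°; the smaller is 9.959°.

9.96°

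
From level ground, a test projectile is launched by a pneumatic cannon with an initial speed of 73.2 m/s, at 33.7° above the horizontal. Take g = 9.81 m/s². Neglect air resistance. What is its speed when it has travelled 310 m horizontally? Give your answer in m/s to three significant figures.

61.6 m/s

vₓ = 73.20 cos 33.7° = 60.90 m/s; v_y0 = 73.20 sin 33.7° = 40.61 m/s.
Time to reach x = 310 m: t = x/vₓ = 310/60.90 = 5.090 s.
Vertical velocity there: v_y = v_y0 − g t = 40.61 − 9.81 × 5.090 = −9.322 m/s.
Speed: √(vₓ² + v_y²) = √(60.90² + 9.322²) = 61.61 m/s.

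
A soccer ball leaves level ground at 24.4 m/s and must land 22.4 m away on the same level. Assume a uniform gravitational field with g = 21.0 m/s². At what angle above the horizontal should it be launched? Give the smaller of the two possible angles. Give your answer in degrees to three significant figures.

R = v₀² sin 2θ / g gives sin 2θ = gR/v₀² = 21.0·22.4/24.4² = 0.7901.
2θ = 52.20° or 180° − 52.20° = 127.8°, so θ = 26.10° or 63.90°.
The smaller angle is 26.10°.

26.1°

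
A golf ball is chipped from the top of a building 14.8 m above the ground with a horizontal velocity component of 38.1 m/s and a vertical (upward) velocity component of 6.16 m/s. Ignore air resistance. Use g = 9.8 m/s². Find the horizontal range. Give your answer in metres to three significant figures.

The projectile lands when y = 14.8 + (6.160) t − ½·9.80·t² = 0. Positive root: t = (6.160 + √(6.160² + 2·9.80·14.8)) / 9.80 = (6.160 + 18.11) / 9.80 = 2.477 s.
Horizontal distance: R = vₓ t = 38.10 × 2.477 = 94.36 m.

94.4 m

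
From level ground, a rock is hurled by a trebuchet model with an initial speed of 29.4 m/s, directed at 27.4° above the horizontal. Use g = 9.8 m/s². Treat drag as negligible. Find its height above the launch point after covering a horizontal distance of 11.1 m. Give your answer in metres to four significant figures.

4.868 m

Horizontal component vₓ = 29.40 cos 27.4° = 26.10 m/s; vertical v_y0 = 29.40 sin 27.4° = 13.53 m/s.
At x = 11.1 m, t = x/vₓ = 11.1/26.10 = 0.4253 s.
Height: y = v_y0 t − ½ g t² = 13.53 × 0.4253 − 4.900 × 0.4253² = 5.754 − 0.8861 = 4.868 m.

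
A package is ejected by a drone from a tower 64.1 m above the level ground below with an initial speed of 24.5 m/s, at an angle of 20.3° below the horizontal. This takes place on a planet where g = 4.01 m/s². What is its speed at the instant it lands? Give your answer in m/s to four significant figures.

33.38 m/s

Horizontal component vₓ = 24.50 cos 20.3° = 22.98 m/s; vertical v_y0 = −8.500 m/s (downward).
With up positive and y = 0 at the ground: y(t) = 64.1 + (−8.500) t − 2.005 t². Setting y = 0 and taking the positive root: t = [−8.500 + √(8.500² + 2·4.01·64.1)] / 4.01 = (−8.500 + 24.21) / 4.01 = 3.919 s.
Vertical velocity at impact: v_y = v_y0 − g t = −8.500 − 4.01 × 3.919 = −24.21 m/s.
Speed: |v| = √(vₓ² + v_y²) = √(22.98² + 24.21²) = 33.38 m/s.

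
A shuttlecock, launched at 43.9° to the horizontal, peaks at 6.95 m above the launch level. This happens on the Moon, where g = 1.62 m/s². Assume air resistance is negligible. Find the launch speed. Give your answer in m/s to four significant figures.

6.844 m/s

At the peak v_y = 0, so v_y0 = √(2gH) = √(2 × 1.62 × 6.95) = 4.745 m/s.
v_y0 = v₀ sin θ ⇒ v₀ = 4.745 / sin 43.9° = 6.844 m/s.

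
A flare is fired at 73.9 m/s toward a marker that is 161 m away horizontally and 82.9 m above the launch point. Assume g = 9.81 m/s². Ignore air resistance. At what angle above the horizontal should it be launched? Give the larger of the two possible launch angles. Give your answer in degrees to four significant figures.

80.80°

Trajectory: y = x tanθ − g x² (1 + tan²θ)/(2v₀²). With x = 161, y = 82.9, v₀ = 73.9, g = 9.81:
23.28 tan²θ − 161 tanθ + (106.2) = 0.
tanθ = [161 ± √(161² − 4 × 23.28 × (106.2))] / (2 × 23.28) = (161 ± 126.6) / 46.56, giving tanθ = 0.7383 or 6.177.
θ = 36.44° or 80.80°; the larger is 80.80°.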